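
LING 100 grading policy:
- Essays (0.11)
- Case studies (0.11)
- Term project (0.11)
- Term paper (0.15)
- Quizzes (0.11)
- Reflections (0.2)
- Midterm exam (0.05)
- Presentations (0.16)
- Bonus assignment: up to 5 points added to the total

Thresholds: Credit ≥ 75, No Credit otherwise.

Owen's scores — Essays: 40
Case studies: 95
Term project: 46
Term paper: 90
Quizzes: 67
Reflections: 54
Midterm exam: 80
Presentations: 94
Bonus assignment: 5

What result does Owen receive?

Credit

Weighted total:
  Essays 40 × 0.11 = 4.4
  Case studies 95 × 0.11 = 10.45
  Term project 46 × 0.11 = 5.06
  Term paper 90 × 0.15 = 13.5
  Quizzes 67 × 0.11 = 7.37
  Reflections 54 × 0.2 = 10.8
  Midterm exam 80 × 0.05 = 4
  Presentations 94 × 0.16 = 15.04
Sum = 70.62
Bonus assignment: 70.62 + 5 = 75.62
75.62 ≥ 75 → Credit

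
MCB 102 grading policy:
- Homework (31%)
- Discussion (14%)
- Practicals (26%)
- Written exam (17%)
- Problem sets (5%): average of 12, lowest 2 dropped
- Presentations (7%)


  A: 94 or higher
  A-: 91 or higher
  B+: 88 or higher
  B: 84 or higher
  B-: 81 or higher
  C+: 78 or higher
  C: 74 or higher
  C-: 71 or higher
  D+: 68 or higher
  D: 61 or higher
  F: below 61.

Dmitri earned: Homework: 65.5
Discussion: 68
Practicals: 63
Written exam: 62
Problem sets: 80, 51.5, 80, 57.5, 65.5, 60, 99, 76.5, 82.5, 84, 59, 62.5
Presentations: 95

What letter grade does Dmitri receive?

D

Problem sets: drop 51.5, 57.5 → average of remaining 10 = 749/10 = 74.9
Weighted total:
  Homework 65.5 × 0.31 = 20.305
  Discussion 68 × 0.14 = 9.52
  Practicals 63 × 0.26 = 16.38
  Written exam 62 × 0.17 = 10.54
  Problem sets 74.9 × 0.05 = 3.745
  Presentations 95 × 0.07 = 6.65
Sum = 67.14
67.14 is ≥ 61 and < 68 → D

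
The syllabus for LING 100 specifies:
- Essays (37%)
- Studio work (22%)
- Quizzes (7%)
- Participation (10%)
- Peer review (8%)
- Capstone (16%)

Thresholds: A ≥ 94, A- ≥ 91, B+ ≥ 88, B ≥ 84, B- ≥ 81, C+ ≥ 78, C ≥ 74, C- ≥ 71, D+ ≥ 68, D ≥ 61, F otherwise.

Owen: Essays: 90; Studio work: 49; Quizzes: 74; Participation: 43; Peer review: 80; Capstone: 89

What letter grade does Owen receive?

C

Weighted total:
  Essays 90 × 0.37 = 33.3
  Studio work 49 × 0.22 = 10.78
  Quizzes 74 × 0.07 = 5.18
  Participation 43 × 0.1 = 4.3
  Peer review 80 × 0.08 = 6.4
  Capstone 89 × 0.16 = 14.24
Sum = 74.2
74.2 is ≥ 74 and < 78 → C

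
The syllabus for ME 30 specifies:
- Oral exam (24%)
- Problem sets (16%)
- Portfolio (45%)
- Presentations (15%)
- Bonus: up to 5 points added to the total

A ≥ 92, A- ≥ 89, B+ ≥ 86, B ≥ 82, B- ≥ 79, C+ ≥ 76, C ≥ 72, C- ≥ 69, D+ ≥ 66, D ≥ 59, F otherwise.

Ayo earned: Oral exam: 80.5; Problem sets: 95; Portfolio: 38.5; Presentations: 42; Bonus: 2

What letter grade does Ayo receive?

D

Weighted total:
  Oral exam 80.5 × 0.24 = 19.32
  Problem sets 95 × 0.16 = 15.2
  Portfolio 38.5 × 0.45 = 17.325
  Presentations 42 × 0.15 = 6.3
Sum = 58.145
Bonus: 58.145 + 2 = 60.145
60.145 is ≥ 59 and < 66 → D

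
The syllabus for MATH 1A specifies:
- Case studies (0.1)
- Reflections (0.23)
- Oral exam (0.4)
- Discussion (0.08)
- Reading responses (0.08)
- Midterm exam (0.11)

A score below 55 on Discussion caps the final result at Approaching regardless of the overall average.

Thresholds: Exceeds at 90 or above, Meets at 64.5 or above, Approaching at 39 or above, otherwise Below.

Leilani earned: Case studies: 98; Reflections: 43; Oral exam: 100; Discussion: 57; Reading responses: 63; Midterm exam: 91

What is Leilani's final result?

Meets

Discussion score 57 ≥ 55: minimum met.
Weighted total:
  Case studies 98 × 0.1 = 9.8
  Reflections 43 × 0.23 = 9.89
  Oral exam 100 × 0.4 = 40
  Discussion 57 × 0.08 = 4.56
  Reading responses 63 × 0.08 = 5.04
  Midterm exam 91 × 0.11 = 10.01
Sum = 79.3
79.3 is ≥ 64.5 and < 90 → Meets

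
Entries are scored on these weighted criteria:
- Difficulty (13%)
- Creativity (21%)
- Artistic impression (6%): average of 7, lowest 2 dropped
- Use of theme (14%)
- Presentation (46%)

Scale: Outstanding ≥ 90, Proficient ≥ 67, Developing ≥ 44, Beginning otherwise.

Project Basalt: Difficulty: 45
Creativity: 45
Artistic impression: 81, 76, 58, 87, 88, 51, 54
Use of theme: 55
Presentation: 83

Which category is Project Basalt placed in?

Artistic impression: drop 51, 54 → average of remaining 5 = 390/5 = 78
Weighted total:
  Difficulty 45 × 0.13 = 5.85
  Creativity 45 × 0.21 = 9.45
  Artistic impression 78 × 0.06 = 4.68
  Use of theme 55 × 0.14 = 7.7
  Presentation 83 × 0.46 = 38.18
Sum = 65.86
65.86 is ≥ 44 and < 67 → Developing

Developing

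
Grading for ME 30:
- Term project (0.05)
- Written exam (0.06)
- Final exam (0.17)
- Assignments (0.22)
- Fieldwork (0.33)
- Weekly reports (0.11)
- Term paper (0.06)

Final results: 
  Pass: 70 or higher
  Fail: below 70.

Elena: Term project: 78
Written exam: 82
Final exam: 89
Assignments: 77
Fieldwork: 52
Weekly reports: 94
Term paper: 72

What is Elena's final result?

Weighted total:
  Term project 78 × 0.05 = 3.9
  Written exam 82 × 0.06 = 4.92
  Final exam 89 × 0.17 = 15.13
  Assignments 77 × 0.22 = 16.94
  Fieldwork 52 × 0.33 = 17.16
  Weekly reports 94 × 0.11 = 10.34
  Term paper 72 × 0.06 = 4.32
Sum = 72.71
72.71 ≥ 70 → Pass

Pass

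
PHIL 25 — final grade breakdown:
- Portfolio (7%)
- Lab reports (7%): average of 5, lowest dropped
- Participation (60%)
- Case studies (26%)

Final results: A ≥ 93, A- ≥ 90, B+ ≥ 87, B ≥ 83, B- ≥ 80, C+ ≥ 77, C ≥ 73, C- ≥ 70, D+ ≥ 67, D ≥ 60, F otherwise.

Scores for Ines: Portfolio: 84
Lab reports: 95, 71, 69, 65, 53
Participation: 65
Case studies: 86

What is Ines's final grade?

C-

Lab reports: drop 53 → average of remaining 4 = 300/4 = 75
Weighted total:
  Portfolio 84 × 0.07 = 5.88
  Lab reports 75 × 0.07 = 5.25
  Participation 65 × 0.6 = 39
  Case studies 86 × 0.26 = 22.36
Sum = 72.49
72.49 is ≥ 70 and < 73 → C-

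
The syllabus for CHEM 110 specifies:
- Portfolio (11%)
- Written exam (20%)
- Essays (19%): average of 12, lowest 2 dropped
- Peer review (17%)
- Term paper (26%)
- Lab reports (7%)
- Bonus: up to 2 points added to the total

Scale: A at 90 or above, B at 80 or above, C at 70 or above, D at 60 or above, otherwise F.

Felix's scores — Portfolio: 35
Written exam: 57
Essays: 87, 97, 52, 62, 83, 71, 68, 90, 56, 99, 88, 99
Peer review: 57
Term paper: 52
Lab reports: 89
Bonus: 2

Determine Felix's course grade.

Essays: drop 52, 56 → average of remaining 10 = 844/10 = 84.4
Weighted total:
  Portfolio 35 × 0.11 = 3.85
  Written exam 57 × 0.2 = 11.4
  Essays 84.4 × 0.19 = 16.036
  Peer review 57 × 0.17 = 9.69
  Term paper 52 × 0.26 = 13.52
  Lab reports 89 × 0.07 = 6.23
Sum = 60.726
Bonus: 60.726 + 2 = 62.726
62.726 is ≥ 60 and < 70 → D

D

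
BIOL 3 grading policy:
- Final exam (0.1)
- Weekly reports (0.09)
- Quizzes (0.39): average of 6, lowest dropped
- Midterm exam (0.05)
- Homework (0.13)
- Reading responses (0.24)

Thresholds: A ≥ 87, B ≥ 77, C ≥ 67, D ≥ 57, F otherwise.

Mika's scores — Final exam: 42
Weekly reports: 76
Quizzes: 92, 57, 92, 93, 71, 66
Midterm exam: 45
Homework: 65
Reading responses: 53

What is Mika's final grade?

D

Quizzes: drop 57 → average of remaining 5 = 414/5 = 82.8
Weighted total:
  Final exam 42 × 0.1 = 4.2
  Weekly reports 76 × 0.09 = 6.84
  Quizzes 82.8 × 0.39 = 32.292
  Midterm exam 45 × 0.05 = 2.25
  Homework 65 × 0.13 = 8.45
  Reading responses 53 × 0.24 = 12.72
Sum = 66.752
66.752 is ≥ 57 and < 67 → D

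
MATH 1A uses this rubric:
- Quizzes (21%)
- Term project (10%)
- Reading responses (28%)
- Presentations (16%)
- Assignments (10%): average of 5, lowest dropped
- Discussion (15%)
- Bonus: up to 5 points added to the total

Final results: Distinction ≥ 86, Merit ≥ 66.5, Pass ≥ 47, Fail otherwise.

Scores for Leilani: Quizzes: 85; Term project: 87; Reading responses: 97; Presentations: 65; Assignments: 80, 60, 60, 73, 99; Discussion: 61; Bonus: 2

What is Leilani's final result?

Assignments: drop 60 → average of remaining 4 = 312/4 = 78
Weighted total:
  Quizzes 85 × 0.21 = 17.85
  Term project 87 × 0.1 = 8.7
  Reading responses 97 × 0.28 = 27.16
  Presentations 65 × 0.16 = 10.4
  Assignments 78 × 0.1 = 7.8
  Discussion 61 × 0.15 = 9.15
Sum = 81.06
Bonus: 81.06 + 2 = 83.06
83.06 is ≥ 66.5 and < 86 → Merit

Merit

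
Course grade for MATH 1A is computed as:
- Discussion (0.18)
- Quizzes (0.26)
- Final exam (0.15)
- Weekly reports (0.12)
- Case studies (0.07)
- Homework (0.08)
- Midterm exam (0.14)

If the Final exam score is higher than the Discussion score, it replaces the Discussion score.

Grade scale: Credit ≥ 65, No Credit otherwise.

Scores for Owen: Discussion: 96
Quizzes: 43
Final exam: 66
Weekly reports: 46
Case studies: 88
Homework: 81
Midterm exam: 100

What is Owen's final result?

Final exam (66) ≤ Discussion (96), so Discussion stays at 96.
Weighted total:
  Discussion 96 × 0.18 = 17.28
  Quizzes 43 × 0.26 = 11.18
  Final exam 66 × 0.15 = 9.9
  Weekly reports 46 × 0.12 = 5.52
  Case studies 88 × 0.07 = 6.16
  Homework 81 × 0.08 = 6.48
  Midterm exam 100 × 0.14 = 14
Sum = 70.52
70.52 ≥ 65 → Credit

Credit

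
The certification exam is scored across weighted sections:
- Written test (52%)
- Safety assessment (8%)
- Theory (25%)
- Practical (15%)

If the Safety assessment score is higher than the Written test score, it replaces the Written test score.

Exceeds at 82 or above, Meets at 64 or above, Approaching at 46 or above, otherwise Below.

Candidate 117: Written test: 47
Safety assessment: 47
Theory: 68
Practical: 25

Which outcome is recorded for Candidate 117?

Approaching

Safety assessment (47) ≤ Written test (47), so Written test stays at 47.
Weighted total:
  Written test 47 × 0.52 = 24.44
  Safety assessment 47 × 0.08 = 3.76
  Theory 68 × 0.25 = 17
  Practical 25 × 0.15 = 3.75
Sum = 48.95
48.95 is ≥ 46 and < 64 → Approaching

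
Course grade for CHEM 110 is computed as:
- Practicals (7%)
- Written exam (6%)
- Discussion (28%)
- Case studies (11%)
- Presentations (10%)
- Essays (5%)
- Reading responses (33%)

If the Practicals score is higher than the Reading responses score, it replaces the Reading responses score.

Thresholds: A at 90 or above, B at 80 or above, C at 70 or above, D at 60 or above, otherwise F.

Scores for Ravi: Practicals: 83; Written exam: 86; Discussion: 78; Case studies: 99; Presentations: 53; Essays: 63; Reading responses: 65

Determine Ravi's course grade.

C

Practicals (83) > Reading responses (65), so Reading responses counts as 83.
Weighted total:
  Practicals 83 × 0.07 = 5.81
  Written exam 86 × 0.06 = 5.16
  Discussion 78 × 0.28 = 21.84
  Case studies 99 × 0.11 = 10.89
  Presentations 53 × 0.1 = 5.3
  Essays 63 × 0.05 = 3.15
  Reading responses 83 × 0.33 = 27.39
Sum = 79.54
79.54 is ≥ 70 and < 80 → C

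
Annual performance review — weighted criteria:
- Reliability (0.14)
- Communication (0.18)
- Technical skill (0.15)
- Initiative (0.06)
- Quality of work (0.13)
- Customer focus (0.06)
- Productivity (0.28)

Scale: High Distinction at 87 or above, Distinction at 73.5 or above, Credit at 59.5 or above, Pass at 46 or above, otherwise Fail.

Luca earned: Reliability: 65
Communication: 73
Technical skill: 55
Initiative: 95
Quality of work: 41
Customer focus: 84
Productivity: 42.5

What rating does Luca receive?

Weighted total:
  Reliability 65 × 0.14 = 9.1
  Communication 73 × 0.18 = 13.14
  Technical skill 55 × 0.15 = 8.25
  Initiative 95 × 0.06 = 5.7
  Quality of work 41 × 0.13 = 5.33
  Customer focus 84 × 0.06 = 5.04
  Productivity 42.5 × 0.28 = 11.9
Sum = 58.46
58.46 is ≥ 46 and < 59.5 → Pass

Pass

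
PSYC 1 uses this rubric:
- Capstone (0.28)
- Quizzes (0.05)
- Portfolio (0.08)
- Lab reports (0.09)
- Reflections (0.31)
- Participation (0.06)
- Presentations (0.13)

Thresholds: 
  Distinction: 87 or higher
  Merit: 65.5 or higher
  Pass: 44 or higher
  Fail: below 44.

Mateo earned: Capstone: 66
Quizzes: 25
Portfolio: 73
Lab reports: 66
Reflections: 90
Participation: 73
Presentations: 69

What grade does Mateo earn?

Weighted total:
  Capstone 66 × 0.28 = 18.48
  Quizzes 25 × 0.05 = 1.25
  Portfolio 73 × 0.08 = 5.84
  Lab reports 66 × 0.09 = 5.94
  Reflections 90 × 0.31 = 27.9
  Participation 73 × 0.06 = 4.38
  Presentations 69 × 0.13 = 8.97
Sum = 72.76
72.76 is ≥ 65.5 and < 87 → Merit

Merit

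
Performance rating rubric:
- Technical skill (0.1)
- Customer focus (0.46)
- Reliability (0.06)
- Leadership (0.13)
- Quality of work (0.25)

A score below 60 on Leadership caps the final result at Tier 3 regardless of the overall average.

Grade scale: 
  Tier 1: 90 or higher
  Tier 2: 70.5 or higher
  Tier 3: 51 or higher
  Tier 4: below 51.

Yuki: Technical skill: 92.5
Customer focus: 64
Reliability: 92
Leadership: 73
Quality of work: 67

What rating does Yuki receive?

Leadership score 73 ≥ 60: minimum met.
Weighted total:
  Technical skill 92.5 × 0.1 = 9.25
  Customer focus 64 × 0.46 = 29.44
  Reliability 92 × 0.06 = 5.52
  Leadership 73 × 0.13 = 9.49
  Quality of work 67 × 0.25 = 16.75
Sum = 70.45
70.45 is ≥ 51 and < 70.5 → Tier 3

Tier 3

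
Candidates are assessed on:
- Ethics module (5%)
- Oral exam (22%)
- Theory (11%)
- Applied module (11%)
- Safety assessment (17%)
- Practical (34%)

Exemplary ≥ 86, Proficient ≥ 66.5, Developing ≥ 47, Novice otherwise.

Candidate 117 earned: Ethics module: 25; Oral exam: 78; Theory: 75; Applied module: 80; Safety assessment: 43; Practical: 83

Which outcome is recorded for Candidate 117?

Proficient

Weighted total:
  Ethics module 25 × 0.05 = 1.25
  Oral exam 78 × 0.22 = 17.16
  Theory 75 × 0.11 = 8.25
  Applied module 80 × 0.11 = 8.8
  Safety assessment 43 × 0.17 = 7.31
  Practical 83 × 0.34 = 28.22
Sum = 70.99
70.99 is ≥ 66.5 and < 86 → Proficient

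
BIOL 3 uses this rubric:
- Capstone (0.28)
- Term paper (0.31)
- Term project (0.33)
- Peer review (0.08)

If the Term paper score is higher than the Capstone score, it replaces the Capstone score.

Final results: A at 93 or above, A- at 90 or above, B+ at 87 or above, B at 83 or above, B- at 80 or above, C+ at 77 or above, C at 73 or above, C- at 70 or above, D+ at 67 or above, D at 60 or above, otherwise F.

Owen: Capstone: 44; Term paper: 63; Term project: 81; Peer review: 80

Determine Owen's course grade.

Term paper (63) > Capstone (44), so Capstone counts as 63.
Weighted total:
  Capstone 63 × 0.28 = 17.64
  Term paper 63 × 0.31 = 19.53
  Term project 81 × 0.33 = 26.73
  Peer review 80 × 0.08 = 6.4
Sum = 70.3
70.3 is ≥ 70 and < 73 → C-

C-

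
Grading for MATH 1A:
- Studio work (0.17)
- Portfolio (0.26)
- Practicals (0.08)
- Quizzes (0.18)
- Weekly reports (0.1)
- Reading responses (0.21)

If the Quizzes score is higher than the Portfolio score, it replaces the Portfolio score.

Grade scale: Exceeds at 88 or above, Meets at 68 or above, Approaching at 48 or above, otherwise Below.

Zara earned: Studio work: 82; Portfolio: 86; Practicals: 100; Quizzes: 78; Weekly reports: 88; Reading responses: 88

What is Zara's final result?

Quizzes (78) ≤ Portfolio (86), so Portfolio stays at 86.
Weighted total:
  Studio work 82 × 0.17 = 13.94
  Portfolio 86 × 0.26 = 22.36
  Practicals 100 × 0.08 = 8
  Quizzes 78 × 0.18 = 14.04
  Weekly reports 88 × 0.1 = 8.8
  Reading responses 88 × 0.21 = 18.48
Sum = 85.62
85.62 is ≥ 68 and < 88 → Meets

Meets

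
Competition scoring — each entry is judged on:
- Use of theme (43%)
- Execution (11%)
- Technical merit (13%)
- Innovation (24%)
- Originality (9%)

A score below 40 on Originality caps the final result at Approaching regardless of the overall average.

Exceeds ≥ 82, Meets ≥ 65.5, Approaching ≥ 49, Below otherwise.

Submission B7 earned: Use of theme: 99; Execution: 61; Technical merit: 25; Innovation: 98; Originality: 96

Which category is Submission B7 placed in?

Exceeds

Originality score 96 ≥ 40: minimum met.
Weighted total:
  Use of theme 99 × 0.43 = 42.57
  Execution 61 × 0.11 = 6.71
  Technical merit 25 × 0.13 = 3.25
  Innovation 98 × 0.24 = 23.52
  Originality 96 × 0.09 = 8.64
Sum = 84.69
84.69 ≥ 82 → Exceeds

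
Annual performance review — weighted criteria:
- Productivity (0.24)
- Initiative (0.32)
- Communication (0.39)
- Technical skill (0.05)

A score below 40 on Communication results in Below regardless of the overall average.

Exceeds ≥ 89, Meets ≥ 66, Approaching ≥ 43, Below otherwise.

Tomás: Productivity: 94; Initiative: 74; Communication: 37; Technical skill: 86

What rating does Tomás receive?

Communication score 37 < 40: minimum not met.
Weighted total:
  Productivity 94 × 0.24 = 22.56
  Initiative 74 × 0.32 = 23.68
  Communication 37 × 0.39 = 14.43
  Technical skill 86 × 0.05 = 4.3
Sum = 64.97
Because the Communication minimum was not met, the result is Below.

Below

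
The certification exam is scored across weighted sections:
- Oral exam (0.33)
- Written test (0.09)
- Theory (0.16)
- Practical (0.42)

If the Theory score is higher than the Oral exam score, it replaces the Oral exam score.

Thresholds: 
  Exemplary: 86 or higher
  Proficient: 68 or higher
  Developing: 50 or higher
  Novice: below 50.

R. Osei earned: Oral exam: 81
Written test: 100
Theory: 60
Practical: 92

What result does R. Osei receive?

Theory (60) ≤ Oral exam (81), so Oral exam stays at 81.
Weighted total:
  Oral exam 81 × 0.33 = 26.73
  Written test 100 × 0.09 = 9
  Theory 60 × 0.16 = 9.6
  Practical 92 × 0.42 = 38.64
Sum = 83.97
83.97 is ≥ 68 and < 86 → Proficient

Proficient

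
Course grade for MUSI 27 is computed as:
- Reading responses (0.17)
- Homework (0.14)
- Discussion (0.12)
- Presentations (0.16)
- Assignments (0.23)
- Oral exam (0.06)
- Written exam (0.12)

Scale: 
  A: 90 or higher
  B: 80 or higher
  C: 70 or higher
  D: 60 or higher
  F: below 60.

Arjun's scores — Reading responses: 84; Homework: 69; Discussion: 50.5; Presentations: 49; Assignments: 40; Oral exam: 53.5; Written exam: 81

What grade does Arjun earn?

Weighted total:
  Reading responses 84 × 0.17 = 14.28
  Homework 69 × 0.14 = 9.66
  Discussion 50.5 × 0.12 = 6.06
  Presentations 49 × 0.16 = 7.84
  Assignments 40 × 0.23 = 9.2
  Oral exam 53.5 × 0.06 = 3.21
  Written exam 81 × 0.12 = 9.72
Sum = 59.97
59.97 < 60 → F

F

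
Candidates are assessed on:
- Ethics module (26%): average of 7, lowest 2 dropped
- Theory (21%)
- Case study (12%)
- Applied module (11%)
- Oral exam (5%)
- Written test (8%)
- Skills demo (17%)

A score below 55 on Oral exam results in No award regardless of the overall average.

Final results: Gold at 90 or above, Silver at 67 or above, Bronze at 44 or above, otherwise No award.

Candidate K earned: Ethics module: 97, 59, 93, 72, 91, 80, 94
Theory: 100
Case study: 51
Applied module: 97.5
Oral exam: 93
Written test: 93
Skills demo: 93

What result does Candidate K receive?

Silver

Ethics module: drop 59, 72 → average of remaining 5 = 455/5 = 91
Oral exam score 93 ≥ 55: minimum met.
Weighted total:
  Ethics module 91 × 0.26 = 23.66
  Theory 100 × 0.21 = 21
  Case study 51 × 0.12 = 6.12
  Applied module 97.5 × 0.11 = 10.725
  Oral exam 93 × 0.05 = 4.65
  Written test 93 × 0.08 = 7.44
  Skills demo 93 × 0.17 = 15.81
Sum = 89.405
89.405 is ≥ 67 and < 90 → Silver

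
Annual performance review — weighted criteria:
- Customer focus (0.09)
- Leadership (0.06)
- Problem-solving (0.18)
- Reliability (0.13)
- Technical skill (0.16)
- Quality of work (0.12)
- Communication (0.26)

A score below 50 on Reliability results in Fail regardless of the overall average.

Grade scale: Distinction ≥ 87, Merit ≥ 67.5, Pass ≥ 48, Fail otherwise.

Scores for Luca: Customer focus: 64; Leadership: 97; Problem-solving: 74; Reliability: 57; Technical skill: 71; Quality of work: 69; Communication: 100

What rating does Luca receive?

Merit

Reliability score 57 ≥ 50: minimum met.
Weighted total:
  Customer focus 64 × 0.09 = 5.76
  Leadership 97 × 0.06 = 5.82
  Problem-solving 74 × 0.18 = 13.32
  Reliability 57 × 0.13 = 7.41
  Technical skill 71 × 0.16 = 11.36
  Quality of work 69 × 0.12 = 8.28
  Communication 100 × 0.26 = 26
Sum = 77.95
77.95 is ≥ 67.5 and < 87 → Merit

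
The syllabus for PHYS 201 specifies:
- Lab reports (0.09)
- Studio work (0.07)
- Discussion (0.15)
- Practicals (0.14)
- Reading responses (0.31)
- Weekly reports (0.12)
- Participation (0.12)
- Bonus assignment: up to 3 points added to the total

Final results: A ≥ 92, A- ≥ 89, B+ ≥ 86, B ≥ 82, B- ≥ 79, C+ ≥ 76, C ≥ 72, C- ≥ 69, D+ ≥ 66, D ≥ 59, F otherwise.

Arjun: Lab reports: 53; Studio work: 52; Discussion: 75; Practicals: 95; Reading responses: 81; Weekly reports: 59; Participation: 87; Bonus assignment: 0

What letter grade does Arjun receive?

C

Weighted total:
  Lab reports 53 × 0.09 = 4.77
  Studio work 52 × 0.07 = 3.64
  Discussion 75 × 0.15 = 11.25
  Practicals 95 × 0.14 = 13.3
  Reading responses 81 × 0.31 = 25.11
  Weekly reports 59 × 0.12 = 7.08
  Participation 87 × 0.12 = 10.44
Sum = 75.59
Bonus assignment: 75.59 + 0 = 75.59
75.59 is ≥ 72 and < 76 → C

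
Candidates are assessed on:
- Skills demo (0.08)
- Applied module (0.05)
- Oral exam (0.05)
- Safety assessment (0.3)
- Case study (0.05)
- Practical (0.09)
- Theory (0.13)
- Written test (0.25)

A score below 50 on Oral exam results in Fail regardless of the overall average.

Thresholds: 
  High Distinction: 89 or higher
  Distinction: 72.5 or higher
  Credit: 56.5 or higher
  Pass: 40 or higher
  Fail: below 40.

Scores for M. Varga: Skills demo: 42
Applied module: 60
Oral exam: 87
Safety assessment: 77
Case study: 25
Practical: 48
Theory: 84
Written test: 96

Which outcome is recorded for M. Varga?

Distinction

Oral exam score 87 ≥ 50: minimum met.
Weighted total:
  Skills demo 42 × 0.08 = 3.36
  Applied module 60 × 0.05 = 3
  Oral exam 87 × 0.05 = 4.35
  Safety assessment 77 × 0.3 = 23.1
  Case study 25 × 0.05 = 1.25
  Practical 48 × 0.09 = 4.32
  Theory 84 × 0.13 = 10.92
  Written test 96 × 0.25 = 24
Sum = 74.3
74.3 is ≥ 72.5 and < 89 → Distinction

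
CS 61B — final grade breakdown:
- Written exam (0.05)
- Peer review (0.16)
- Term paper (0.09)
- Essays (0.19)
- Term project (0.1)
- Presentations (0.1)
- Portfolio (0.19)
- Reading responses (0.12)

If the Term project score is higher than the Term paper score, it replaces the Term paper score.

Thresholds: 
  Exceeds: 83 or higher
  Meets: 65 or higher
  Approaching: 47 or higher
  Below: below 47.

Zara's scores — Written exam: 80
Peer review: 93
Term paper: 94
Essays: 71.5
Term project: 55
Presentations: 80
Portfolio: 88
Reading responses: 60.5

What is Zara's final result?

Meets

Term project (55) ≤ Term paper (94), so Term paper stays at 94.
Weighted total:
  Written exam 80 × 0.05 = 4
  Peer review 93 × 0.16 = 14.88
  Term paper 94 × 0.09 = 8.46
  Essays 71.5 × 0.19 = 13.585
  Term project 55 × 0.1 = 5.5
  Presentations 80 × 0.1 = 8
  Portfolio 88 × 0.19 = 16.72
  Reading responses 60.5 × 0.12 = 7.26
Sum = 78.405
78.405 is ≥ 65 and < 83 → Meets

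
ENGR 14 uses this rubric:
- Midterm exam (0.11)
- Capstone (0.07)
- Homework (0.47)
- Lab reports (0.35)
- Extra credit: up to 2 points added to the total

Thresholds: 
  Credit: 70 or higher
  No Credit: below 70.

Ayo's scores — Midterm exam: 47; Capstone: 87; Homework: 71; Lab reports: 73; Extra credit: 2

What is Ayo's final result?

Credit

Weighted total:
  Midterm exam 47 × 0.11 = 5.17
  Capstone 87 × 0.07 = 6.09
  Homework 71 × 0.47 = 33.37
  Lab reports 73 × 0.35 = 25.55
Sum = 70.18
Extra credit: 70.18 + 2 = 72.18
72.18 ≥ 70 → Credit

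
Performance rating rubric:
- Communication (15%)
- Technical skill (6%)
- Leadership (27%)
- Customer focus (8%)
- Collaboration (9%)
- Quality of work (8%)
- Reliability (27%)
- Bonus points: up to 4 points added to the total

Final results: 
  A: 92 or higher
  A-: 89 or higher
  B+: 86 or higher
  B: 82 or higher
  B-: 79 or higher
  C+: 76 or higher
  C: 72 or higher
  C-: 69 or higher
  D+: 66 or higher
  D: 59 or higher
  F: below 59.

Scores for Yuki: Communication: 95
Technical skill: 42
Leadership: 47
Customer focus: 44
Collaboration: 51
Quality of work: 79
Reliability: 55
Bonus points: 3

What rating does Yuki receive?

Weighted total:
  Communication 95 × 0.15 = 14.25
  Technical skill 42 × 0.06 = 2.52
  Leadership 47 × 0.27 = 12.69
  Customer focus 44 × 0.08 = 3.52
  Collaboration 51 × 0.09 = 4.59
  Quality of work 79 × 0.08 = 6.32
  Reliability 55 × 0.27 = 14.85
Sum = 58.74
Bonus points: 58.74 + 3 = 61.74
61.74 is ≥ 59 and < 66 → D

D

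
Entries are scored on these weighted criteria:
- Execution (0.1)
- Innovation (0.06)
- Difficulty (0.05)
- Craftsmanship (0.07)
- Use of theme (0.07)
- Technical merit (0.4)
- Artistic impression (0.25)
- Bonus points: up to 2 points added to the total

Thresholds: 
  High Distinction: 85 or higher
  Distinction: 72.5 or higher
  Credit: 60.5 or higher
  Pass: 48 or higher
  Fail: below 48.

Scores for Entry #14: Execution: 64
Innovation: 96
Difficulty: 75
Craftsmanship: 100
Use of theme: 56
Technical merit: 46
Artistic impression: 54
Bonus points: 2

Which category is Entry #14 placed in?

Credit

Weighted total:
  Execution 64 × 0.1 = 6.4
  Innovation 96 × 0.06 = 5.76
  Difficulty 75 × 0.05 = 3.75
  Craftsmanship 100 × 0.07 = 7
  Use of theme 56 × 0.07 = 3.92
  Technical merit 46 × 0.4 = 18.4
  Artistic impression 54 × 0.25 = 13.5
Sum = 58.73
Bonus points: 58.73 + 2 = 60.73
60.73 is ≥ 60.5 and < 72.5 → Credit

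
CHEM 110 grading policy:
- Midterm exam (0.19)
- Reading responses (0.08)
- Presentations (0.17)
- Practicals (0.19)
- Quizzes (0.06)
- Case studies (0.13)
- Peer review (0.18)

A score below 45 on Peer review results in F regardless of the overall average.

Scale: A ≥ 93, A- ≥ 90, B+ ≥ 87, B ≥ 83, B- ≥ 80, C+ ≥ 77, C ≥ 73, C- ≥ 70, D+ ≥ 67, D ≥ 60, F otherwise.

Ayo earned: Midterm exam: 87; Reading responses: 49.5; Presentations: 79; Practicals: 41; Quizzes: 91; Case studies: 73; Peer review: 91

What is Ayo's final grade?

Peer review score 91 ≥ 45: minimum met.
Weighted total:
  Midterm exam 87 × 0.19 = 16.53
  Reading responses 49.5 × 0.08 = 3.96
  Presentations 79 × 0.17 = 13.43
  Practicals 41 × 0.19 = 7.79
  Quizzes 91 × 0.06 = 5.46
  Case studies 73 × 0.13 = 9.49
  Peer review 91 × 0.18 = 16.38
Sum = 73.04
73.04 is ≥ 73 and < 77 → C

C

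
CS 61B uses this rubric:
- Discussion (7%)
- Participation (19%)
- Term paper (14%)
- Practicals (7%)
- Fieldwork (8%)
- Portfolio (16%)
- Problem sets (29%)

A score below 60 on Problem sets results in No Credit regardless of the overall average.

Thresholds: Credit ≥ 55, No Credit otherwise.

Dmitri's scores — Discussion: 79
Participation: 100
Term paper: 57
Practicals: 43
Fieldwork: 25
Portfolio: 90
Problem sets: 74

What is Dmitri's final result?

Problem sets score 74 ≥ 60: minimum met.
Weighted total:
  Discussion 79 × 0.07 = 5.53
  Participation 100 × 0.19 = 19
  Term paper 57 × 0.14 = 7.98
  Practicals 43 × 0.07 = 3.01
  Fieldwork 25 × 0.08 = 2
  Portfolio 90 × 0.16 = 14.4
  Problem sets 74 × 0.29 = 21.46
Sum = 73.38
73.38 ≥ 55 → Credit

Credit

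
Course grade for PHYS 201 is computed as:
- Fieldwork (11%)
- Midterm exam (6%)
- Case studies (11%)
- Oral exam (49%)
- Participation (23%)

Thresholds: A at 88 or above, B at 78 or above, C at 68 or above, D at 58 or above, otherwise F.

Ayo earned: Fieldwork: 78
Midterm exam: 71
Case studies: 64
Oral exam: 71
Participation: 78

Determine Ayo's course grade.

Weighted total:
  Fieldwork 78 × 0.11 = 8.58
  Midterm exam 71 × 0.06 = 4.26
  Case studies 64 × 0.11 = 7.04
  Oral exam 71 × 0.49 = 34.79
  Participation 78 × 0.23 = 17.94
Sum = 72.61
72.61 is ≥ 68 and < 78 → C

C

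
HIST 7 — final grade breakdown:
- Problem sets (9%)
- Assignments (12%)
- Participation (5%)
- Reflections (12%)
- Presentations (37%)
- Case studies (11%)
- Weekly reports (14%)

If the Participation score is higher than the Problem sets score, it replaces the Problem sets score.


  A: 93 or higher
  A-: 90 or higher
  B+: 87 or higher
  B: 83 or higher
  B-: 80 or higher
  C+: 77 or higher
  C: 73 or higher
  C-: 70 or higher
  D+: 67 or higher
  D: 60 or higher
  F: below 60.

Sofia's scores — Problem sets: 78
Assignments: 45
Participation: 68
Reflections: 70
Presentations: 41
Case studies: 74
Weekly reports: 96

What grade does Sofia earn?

D

Participation (68) ≤ Problem sets (78), so Problem sets stays at 78.
Weighted total:
  Problem sets 78 × 0.09 = 7.02
  Assignments 45 × 0.12 = 5.4
  Participation 68 × 0.05 = 3.4
  Reflections 70 × 0.12 = 8.4
  Presentations 41 × 0.37 = 15.17
  Case studies 74 × 0.11 = 8.14
  Weekly reports 96 × 0.14 = 13.44
Sum = 60.97
60.97 is ≥ 60 and < 67 → D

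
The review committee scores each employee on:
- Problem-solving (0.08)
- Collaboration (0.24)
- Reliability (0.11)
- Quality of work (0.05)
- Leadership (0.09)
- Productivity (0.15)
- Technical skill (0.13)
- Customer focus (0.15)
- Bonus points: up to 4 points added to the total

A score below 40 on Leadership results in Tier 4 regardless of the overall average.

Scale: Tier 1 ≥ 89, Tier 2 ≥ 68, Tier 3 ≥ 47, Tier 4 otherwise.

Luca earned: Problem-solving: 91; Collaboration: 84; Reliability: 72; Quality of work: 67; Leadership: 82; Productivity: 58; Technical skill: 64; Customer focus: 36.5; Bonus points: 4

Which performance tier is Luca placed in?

Leadership score 82 ≥ 40: minimum met.
Weighted total:
  Problem-solving 91 × 0.08 = 7.28
  Collaboration 84 × 0.24 = 20.16
  Reliability 72 × 0.11 = 7.92
  Quality of work 67 × 0.05 = 3.35
  Leadership 82 × 0.09 = 7.38
  Productivity 58 × 0.15 = 8.7
  Technical skill 64 × 0.13 = 8.32
  Customer focus 36.5 × 0.15 = 5.475
Sum = 68.585
Bonus points: 68.585 + 4 = 72.585
72.585 is ≥ 68 and < 89 → Tier 2

Tier 2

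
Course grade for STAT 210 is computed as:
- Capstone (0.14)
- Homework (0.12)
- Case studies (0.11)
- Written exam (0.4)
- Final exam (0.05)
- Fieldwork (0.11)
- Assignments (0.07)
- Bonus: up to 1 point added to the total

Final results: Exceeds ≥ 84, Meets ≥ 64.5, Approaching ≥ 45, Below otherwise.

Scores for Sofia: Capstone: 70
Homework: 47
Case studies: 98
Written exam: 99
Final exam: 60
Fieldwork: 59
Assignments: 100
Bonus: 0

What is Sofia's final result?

Weighted total:
  Capstone 70 × 0.14 = 9.8
  Homework 47 × 0.12 = 5.64
  Case studies 98 × 0.11 = 10.78
  Written exam 99 × 0.4 = 39.6
  Final exam 60 × 0.05 = 3
  Fieldwork 59 × 0.11 = 6.49
  Assignments 100 × 0.07 = 7
Sum = 82.31
Bonus: 82.31 + 0 = 82.31
82.31 is ≥ 64.5 and < 84 → Meets

Meets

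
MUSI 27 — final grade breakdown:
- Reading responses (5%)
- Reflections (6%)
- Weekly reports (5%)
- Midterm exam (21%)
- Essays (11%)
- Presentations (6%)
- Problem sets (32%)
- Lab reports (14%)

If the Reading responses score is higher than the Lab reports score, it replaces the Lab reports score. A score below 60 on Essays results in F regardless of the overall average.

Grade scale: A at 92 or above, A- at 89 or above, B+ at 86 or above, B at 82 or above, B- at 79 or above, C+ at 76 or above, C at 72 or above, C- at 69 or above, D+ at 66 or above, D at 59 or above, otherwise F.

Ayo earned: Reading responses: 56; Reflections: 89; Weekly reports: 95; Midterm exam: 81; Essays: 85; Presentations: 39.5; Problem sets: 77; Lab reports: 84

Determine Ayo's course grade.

Reading responses (56) ≤ Lab reports (84), so Lab reports stays at 84.
Essays score 85 ≥ 60: minimum met.
Weighted total:
  Reading responses 56 × 0.05 = 2.8
  Reflections 89 × 0.06 = 5.34
  Weekly reports 95 × 0.05 = 4.75
  Midterm exam 81 × 0.21 = 17.01
  Essays 85 × 0.11 = 9.35
  Presentations 39.5 × 0.06 = 2.37
  Problem sets 77 × 0.32 = 24.64
  Lab reports 84 × 0.14 = 11.76
Sum = 78.02
78.02 is ≥ 76 and < 79 → C+

C+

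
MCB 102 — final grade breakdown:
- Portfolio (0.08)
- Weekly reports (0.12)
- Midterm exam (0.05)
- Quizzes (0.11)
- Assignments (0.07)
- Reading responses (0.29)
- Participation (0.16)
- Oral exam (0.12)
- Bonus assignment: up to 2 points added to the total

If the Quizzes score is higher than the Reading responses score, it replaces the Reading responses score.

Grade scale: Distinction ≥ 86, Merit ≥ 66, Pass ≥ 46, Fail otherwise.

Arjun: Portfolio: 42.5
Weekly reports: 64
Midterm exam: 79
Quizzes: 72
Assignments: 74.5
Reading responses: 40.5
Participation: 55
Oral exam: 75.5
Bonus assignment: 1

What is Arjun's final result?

Merit

Quizzes (72) > Reading responses (40.5), so Reading responses counts as 72.
Weighted total:
  Portfolio 42.5 × 0.08 = 3.4
  Weekly reports 64 × 0.12 = 7.68
  Midterm exam 79 × 0.05 = 3.95
  Quizzes 72 × 0.11 = 7.92
  Assignments 74.5 × 0.07 = 5.215
  Reading responses 72 × 0.29 = 20.88
  Participation 55 × 0.16 = 8.8
  Oral exam 75.5 × 0.12 = 9.06
Sum = 66.905
Bonus assignment: 66.905 + 1 = 67.905
67.905 is ≥ 66 and < 86 → Merit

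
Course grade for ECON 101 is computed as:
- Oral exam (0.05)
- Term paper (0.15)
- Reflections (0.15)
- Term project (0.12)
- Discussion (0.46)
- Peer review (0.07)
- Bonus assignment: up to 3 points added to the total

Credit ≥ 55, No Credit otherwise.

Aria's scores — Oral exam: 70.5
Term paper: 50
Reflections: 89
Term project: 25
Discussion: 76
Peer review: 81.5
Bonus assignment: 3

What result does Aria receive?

Weighted total:
  Oral exam 70.5 × 0.05 = 3.525
  Term paper 50 × 0.15 = 7.5
  Reflections 89 × 0.15 = 13.35
  Term project 25 × 0.12 = 3
  Discussion 76 × 0.46 = 34.96
  Peer review 81.5 × 0.07 = 5.705
Sum = 68.04
Bonus assignment: 68.04 + 3 = 71.04
71.04 ≥ 55 → Credit

Credit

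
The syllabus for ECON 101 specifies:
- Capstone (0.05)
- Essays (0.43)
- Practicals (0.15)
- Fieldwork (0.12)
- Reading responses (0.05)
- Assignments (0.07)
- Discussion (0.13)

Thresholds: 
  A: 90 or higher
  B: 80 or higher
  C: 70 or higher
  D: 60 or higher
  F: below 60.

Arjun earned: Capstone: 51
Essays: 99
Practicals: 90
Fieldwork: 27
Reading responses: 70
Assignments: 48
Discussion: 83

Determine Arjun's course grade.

C

Weighted total:
  Capstone 51 × 0.05 = 2.55
  Essays 99 × 0.43 = 42.57
  Practicals 90 × 0.15 = 13.5
  Fieldwork 27 × 0.12 = 3.24
  Reading responses 70 × 0.05 = 3.5
  Assignments 48 × 0.07 = 3.36
  Discussion 83 × 0.13 = 10.79
Sum = 79.51
79.51 is ≥ 70 and < 80 → C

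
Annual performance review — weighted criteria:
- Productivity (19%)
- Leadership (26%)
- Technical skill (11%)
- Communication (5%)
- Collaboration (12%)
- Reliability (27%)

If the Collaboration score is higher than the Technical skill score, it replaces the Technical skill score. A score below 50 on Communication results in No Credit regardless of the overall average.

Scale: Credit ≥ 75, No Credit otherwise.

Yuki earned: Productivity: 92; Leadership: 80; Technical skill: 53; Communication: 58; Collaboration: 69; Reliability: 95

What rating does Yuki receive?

Credit

Collaboration (69) > Technical skill (53), so Technical skill counts as 69.
Communication score 58 ≥ 50: minimum met.
Weighted total:
  Productivity 92 × 0.19 = 17.48
  Leadership 80 × 0.26 = 20.8
  Technical skill 69 × 0.11 = 7.59
  Communication 58 × 0.05 = 2.9
  Collaboration 69 × 0.12 = 8.28
  Reliability 95 × 0.27 = 25.65
Sum = 82.7
82.7 ≥ 75 → Credit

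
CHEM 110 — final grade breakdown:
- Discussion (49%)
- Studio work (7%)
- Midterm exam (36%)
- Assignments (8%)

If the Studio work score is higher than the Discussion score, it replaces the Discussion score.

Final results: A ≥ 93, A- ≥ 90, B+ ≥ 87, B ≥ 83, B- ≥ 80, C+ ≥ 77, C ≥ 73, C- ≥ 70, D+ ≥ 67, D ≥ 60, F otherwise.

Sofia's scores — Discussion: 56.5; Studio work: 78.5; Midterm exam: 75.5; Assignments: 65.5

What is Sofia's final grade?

C

Studio work (78.5) > Discussion (56.5), so Discussion counts as 78.5.
Weighted total:
  Discussion 78.5 × 0.49 = 38.465
  Studio work 78.5 × 0.07 = 5.495
  Midterm exam 75.5 × 0.36 = 27.18
  Assignments 65.5 × 0.08 = 5.24
Sum = 76.38
76.38 is ≥ 73 and < 77 → C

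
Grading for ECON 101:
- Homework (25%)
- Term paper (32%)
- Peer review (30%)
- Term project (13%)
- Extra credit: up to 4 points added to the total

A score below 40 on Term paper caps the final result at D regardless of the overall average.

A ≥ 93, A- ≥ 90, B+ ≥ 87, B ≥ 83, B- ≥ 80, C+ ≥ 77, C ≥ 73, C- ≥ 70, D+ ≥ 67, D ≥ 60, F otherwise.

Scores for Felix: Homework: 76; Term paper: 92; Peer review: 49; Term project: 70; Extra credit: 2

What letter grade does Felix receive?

Term paper score 92 ≥ 40: minimum met.
Weighted total:
  Homework 76 × 0.25 = 19
  Term paper 92 × 0.32 = 29.44
  Peer review 49 × 0.3 = 14.7
  Term project 70 × 0.13 = 9.1
Sum = 72.24
Extra credit: 72.24 + 2 = 74.24
74.24 is ≥ 73 and < 77 → C

C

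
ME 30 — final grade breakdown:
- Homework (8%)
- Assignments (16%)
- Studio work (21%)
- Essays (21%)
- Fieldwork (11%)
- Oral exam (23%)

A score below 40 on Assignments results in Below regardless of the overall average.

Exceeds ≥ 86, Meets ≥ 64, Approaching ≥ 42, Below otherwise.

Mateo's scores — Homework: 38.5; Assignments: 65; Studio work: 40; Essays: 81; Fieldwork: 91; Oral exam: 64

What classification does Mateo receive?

Assignments score 65 ≥ 40: minimum met.
Weighted total:
  Homework 38.5 × 0.08 = 3.08
  Assignments 65 × 0.16 = 10.4
  Studio work 40 × 0.21 = 8.4
  Essays 81 × 0.21 = 17.01
  Fieldwork 91 × 0.11 = 10.01
  Oral exam 64 × 0.23 = 14.72
Sum = 63.62
63.62 is ≥ 42 and < 64 → Approaching

Approaching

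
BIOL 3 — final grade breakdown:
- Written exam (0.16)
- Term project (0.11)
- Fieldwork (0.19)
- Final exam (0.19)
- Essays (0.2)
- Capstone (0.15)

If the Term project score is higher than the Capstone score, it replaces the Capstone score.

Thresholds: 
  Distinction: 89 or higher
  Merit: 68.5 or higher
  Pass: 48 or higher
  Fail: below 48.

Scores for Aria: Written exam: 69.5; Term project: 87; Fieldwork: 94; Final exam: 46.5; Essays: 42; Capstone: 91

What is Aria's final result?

Merit

Term project (87) ≤ Capstone (91), so Capstone stays at 91.
Weighted total:
  Written exam 69.5 × 0.16 = 11.12
  Term project 87 × 0.11 = 9.57
  Fieldwork 94 × 0.19 = 17.86
  Final exam 46.5 × 0.19 = 8.835
  Essays 42 × 0.2 = 8.4
  Capstone 91 × 0.15 = 13.65
Sum = 69.435
69.435 is ≥ 68.5 and < 89 → Merit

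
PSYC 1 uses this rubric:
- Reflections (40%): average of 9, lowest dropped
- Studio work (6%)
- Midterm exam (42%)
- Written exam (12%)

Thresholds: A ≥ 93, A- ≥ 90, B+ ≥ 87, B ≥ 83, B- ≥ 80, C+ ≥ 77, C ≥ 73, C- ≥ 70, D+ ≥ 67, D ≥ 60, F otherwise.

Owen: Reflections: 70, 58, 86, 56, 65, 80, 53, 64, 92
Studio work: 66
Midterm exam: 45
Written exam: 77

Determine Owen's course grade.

Reflections: drop 53 → average of remaining 8 = 571/8 = 71.375
Weighted total:
  Reflections 71.375 × 0.4 = 28.55
  Studio work 66 × 0.06 = 3.96
  Midterm exam 45 × 0.42 = 18.9
  Written exam 77 × 0.12 = 9.24
Sum = 60.65
60.65 is ≥ 60 and < 67 → D

D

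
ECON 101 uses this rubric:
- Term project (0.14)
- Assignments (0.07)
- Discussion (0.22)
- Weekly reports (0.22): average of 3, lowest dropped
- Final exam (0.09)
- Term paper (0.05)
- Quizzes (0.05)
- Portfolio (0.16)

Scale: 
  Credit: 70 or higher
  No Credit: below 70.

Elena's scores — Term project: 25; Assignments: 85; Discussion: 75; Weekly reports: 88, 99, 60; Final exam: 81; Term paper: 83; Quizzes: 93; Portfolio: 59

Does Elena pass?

Credit

Weekly reports: drop 60 → average of remaining 2 = 187/2 = 93.5
Weighted total:
  Term project 25 × 0.14 = 3.5
  Assignments 85 × 0.07 = 5.95
  Discussion 75 × 0.22 = 16.5
  Weekly reports 93.5 × 0.22 = 20.57
  Final exam 81 × 0.09 = 7.29
  Term paper 83 × 0.05 = 4.15
  Quizzes 93 × 0.05 = 4.65
  Portfolio 59 × 0.16 = 9.44
Sum = 72.05
72.05 ≥ 70 → Credit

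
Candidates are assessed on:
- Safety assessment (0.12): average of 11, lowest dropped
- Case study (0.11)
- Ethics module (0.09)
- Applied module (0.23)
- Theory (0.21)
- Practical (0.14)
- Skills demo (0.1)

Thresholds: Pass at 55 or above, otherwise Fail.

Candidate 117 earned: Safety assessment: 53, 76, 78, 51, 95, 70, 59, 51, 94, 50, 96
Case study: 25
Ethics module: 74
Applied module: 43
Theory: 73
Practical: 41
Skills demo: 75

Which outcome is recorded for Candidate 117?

Safety assessment: drop 50 → average of remaining 10 = 723/10 = 72.3
Weighted total:
  Safety assessment 72.3 × 0.12 = 8.676
  Case study 25 × 0.11 = 2.75
  Ethics module 74 × 0.09 = 6.66
  Applied module 43 × 0.23 = 9.89
  Theory 73 × 0.21 = 15.33
  Practical 41 × 0.14 = 5.74
  Skills demo 75 × 0.1 = 7.5
Sum = 56.546
56.546 ≥ 55 → Pass

Pass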